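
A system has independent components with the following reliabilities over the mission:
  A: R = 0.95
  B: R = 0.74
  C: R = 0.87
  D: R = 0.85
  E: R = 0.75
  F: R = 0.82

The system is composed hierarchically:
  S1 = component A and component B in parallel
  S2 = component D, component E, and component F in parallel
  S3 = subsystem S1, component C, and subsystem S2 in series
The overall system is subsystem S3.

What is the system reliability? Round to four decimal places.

0.8529

Parallel (A and B): 1 − (1 − 0.950000)(1 − 0.740000) = 0.987000
Parallel (D, E, and F): 1 − (1 − 0.850000)(1 − 0.750000)(1 − 0.820000) = 0.993250
Series ([0.987000], C, and [0.993250]): 0.987000 × 0.870000 × 0.993250 = 0.8529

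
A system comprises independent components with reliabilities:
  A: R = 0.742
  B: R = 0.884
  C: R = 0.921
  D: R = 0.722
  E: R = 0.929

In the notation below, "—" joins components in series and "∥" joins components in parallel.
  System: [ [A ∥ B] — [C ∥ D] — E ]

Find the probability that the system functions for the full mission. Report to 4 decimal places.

0.8814

Parallel (A and B): 1 − (1 − 0.742000)(1 − 0.884000) = 0.970072
Parallel (C and D): 1 − (1 − 0.921000)(1 − 0.722000) = 0.978038
Series ([0.970072], [0.978038], and E): 0.970072 × 0.978038 × 0.929000 = 0.8814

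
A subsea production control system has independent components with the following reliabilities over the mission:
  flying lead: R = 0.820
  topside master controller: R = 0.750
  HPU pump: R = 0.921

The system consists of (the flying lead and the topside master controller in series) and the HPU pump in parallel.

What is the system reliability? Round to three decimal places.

0.970

Series (flying lead and topside master controller): 0.82000 × 0.75000 = 0.61500
Parallel ([0.61500] and HPU pump): 1 − (1 − 0.61500)(1 − 0.92100) = 0.970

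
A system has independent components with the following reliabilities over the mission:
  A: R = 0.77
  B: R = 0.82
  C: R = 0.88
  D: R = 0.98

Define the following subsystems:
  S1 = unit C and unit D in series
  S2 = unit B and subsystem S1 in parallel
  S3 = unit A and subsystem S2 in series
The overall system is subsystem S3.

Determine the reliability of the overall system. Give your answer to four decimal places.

0.7509

Series (C and D): 0.880000 × 0.980000 = 0.862400
Parallel (B and [0.862400]): 1 − (1 − 0.820000)(1 − 0.862400) = 0.975232
Series (A and [0.975232]): 0.770000 × 0.975232 = 0.7509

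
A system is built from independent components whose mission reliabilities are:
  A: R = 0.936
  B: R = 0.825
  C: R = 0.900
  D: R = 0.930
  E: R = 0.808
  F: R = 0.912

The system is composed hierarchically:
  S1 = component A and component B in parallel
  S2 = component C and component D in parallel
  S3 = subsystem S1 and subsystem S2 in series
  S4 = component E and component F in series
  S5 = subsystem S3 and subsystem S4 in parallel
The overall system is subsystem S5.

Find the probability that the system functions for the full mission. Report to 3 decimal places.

0.995

Parallel (A and B): 1 − (1 − 0.93600)(1 − 0.82500) = 0.98880
Parallel (C and D): 1 − (1 − 0.90000)(1 − 0.93000) = 0.99300
Series ([0.98880] and [0.99300]): 0.98880 × 0.99300 = 0.98188
Series (E and F): 0.80800 × 0.91200 = 0.73690
Parallel ([0.98188] and [0.73690]): 1 − (1 − 0.98188)(1 − 0.73690) = 0.995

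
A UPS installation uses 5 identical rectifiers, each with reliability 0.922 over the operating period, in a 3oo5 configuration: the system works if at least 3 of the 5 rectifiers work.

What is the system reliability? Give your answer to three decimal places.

0.996

R = Σ_{i=3}^{5} C(5,i) p^i (1−p)^{5−i} with p = 0.922
C(5,3)·0.922^3·0.078^2 = 0.04769
C(5,4)·0.922^4·0.078^1 = 0.28183
C(5,5)·0.922^5·0.078^0 = 0.66628
Sum = 0.996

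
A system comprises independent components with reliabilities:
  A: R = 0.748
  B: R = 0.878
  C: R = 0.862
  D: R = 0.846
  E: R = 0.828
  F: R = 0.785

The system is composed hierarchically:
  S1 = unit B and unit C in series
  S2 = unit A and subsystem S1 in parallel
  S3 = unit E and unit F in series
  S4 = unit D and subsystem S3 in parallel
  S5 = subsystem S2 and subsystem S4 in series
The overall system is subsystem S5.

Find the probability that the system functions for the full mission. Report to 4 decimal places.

0.8881

Series (B and C): 0.878000 × 0.862000 = 0.756836
Parallel (A and [0.756836]): 1 − (1 − 0.748000)(1 − 0.756836) = 0.938723
Series (E and F): 0.828000 × 0.785000 = 0.649980
Parallel (D and [0.649980]): 1 − (1 − 0.846000)(1 − 0.649980) = 0.946097
Series ([0.938723] and [0.946097]): 0.938723 × 0.946097 = 0.8881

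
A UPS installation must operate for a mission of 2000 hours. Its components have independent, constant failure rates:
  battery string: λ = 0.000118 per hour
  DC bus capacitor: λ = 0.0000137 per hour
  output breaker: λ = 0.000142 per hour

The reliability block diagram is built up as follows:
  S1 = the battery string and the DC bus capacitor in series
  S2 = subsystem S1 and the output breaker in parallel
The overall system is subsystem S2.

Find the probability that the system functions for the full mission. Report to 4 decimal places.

0.9427

R(battery string) = exp(−0.000118 × 2000) = 0.789781
R(DC bus capacitor) = exp(−0.0000137 × 2000) = 0.972972
R(output breaker) = exp(−0.000142 × 2000) = 0.752767
Series (battery string and DC bus capacitor): 0.789781 × 0.972972 = 0.768435
Parallel ([0.768435] and output breaker): 1 − (1 − 0.768435)(1 − 0.752767) = 0.9427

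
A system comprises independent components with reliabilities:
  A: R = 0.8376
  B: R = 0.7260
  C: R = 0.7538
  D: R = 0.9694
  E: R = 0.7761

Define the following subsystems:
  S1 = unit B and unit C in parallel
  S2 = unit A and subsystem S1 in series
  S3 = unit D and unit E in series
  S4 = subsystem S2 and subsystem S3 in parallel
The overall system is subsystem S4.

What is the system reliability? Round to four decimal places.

0.9458

Parallel (B and C): 1 − (1 − 0.726000)(1 − 0.753800) = 0.932541
Series (A and [0.932541]): 0.837600 × 0.932541 = 0.781096
Series (D and E): 0.969400 × 0.776100 = 0.752351
Parallel ([0.781096] and [0.752351]): 1 − (1 − 0.781096)(1 − 0.752351) = 0.9458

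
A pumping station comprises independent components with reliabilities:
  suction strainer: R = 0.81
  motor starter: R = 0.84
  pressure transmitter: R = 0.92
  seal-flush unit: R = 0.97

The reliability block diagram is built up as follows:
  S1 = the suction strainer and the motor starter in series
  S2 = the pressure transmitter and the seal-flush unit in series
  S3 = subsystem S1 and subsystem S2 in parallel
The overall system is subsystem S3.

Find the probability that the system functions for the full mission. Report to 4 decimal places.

Series (suction strainer and motor starter): 0.810000 × 0.840000 = 0.680400
Series (pressure transmitter and seal-flush unit): 0.920000 × 0.970000 = 0.892400
Parallel ([0.680400] and [0.892400]): 1 − (1 − 0.680400)(1 − 0.892400) = 0.9656

0.9656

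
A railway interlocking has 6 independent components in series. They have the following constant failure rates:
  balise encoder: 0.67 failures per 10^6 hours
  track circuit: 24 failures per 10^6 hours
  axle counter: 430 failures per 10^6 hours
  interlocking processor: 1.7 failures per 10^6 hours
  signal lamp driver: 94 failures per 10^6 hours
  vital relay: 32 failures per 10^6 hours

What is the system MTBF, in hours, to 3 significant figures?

1720

Series of exponential components: λ_sys = Σ λ_i
λ_sys = 0.00000067 + 0.000024 + 0.00043 + 0.0000017 + 0.000094 + 0.000032 = 5.8237e-04 /h
MTBF = 1 / λ_sys = 1720 h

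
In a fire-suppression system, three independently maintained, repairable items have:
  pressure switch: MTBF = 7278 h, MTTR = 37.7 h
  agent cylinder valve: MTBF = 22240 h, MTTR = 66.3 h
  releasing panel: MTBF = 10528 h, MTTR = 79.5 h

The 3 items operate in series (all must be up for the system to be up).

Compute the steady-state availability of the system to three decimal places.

0.984

A(pressure switch) = MTBF/(MTBF+MTTR) = 7278/(7278+37.7) = 0.994847
A(agent cylinder valve) = MTBF/(MTBF+MTTR) = 22240/(22240+66.3) = 0.997028
A(releasing panel) = MTBF/(MTBF+MTTR) = 10528/(10528+79.5) = 0.992505
Series availability: 0.994847 × 0.997028 × 0.992505 = 0.984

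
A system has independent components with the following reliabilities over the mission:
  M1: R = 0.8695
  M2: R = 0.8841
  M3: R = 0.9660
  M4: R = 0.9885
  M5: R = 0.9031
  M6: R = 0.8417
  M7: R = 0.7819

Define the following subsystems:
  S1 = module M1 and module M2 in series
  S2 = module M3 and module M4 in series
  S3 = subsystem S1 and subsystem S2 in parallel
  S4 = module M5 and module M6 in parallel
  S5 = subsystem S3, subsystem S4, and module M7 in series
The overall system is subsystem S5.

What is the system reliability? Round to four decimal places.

Series (M1 and M2): 0.869500 × 0.884100 = 0.768725
Series (M3 and M4): 0.966000 × 0.988500 = 0.954891
Parallel ([0.768725] and [0.954891]): 1 − (1 − 0.768725)(1 − 0.954891) = 0.989567
Parallel (M5 and M6): 1 − (1 − 0.903100)(1 − 0.841700) = 0.984661
Series ([0.989567], [0.984661], and M7): 0.989567 × 0.984661 × 0.781900 = 0.7619

0.7619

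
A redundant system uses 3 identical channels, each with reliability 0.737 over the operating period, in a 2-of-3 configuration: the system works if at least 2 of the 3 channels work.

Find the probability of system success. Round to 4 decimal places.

R = Σ_{i=2}^{3} C(3,i) p^i (1−p)^{3−i} with p = 0.737
C(3,2)·0.737^2·0.263^1 = 0.428560
C(3,3)·0.737^3·0.263^0 = 0.400316
Sum = 0.8289

0.8289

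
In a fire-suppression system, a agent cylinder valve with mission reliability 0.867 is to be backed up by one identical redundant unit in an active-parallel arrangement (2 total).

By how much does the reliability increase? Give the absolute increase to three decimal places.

R_before = 0.867
R_after = 1 − (1 − 0.867)^2 = 0.982
ΔR = 0.982 − 0.867 = 0.115

0.115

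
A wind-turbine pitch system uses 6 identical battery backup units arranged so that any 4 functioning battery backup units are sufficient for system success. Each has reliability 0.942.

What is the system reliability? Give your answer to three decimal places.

R = Σ_{i=4}^{6} C(6,i) p^i (1−p)^{6−i} with p = 0.942
C(6,4)·0.942^4·0.058^2 = 0.03973
C(6,5)·0.942^5·0.058^1 = 0.25813
C(6,6)·0.942^6·0.058^0 = 0.69872
Sum = 0.997

0.997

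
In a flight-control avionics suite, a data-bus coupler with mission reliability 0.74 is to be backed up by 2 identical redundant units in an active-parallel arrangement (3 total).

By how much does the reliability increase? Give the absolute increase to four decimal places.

R_before = 0.74
R_after = 1 − (1 − 0.74)^3 = 0.9824
ΔR = 0.9824 − 0.74 = 0.2424

0.2424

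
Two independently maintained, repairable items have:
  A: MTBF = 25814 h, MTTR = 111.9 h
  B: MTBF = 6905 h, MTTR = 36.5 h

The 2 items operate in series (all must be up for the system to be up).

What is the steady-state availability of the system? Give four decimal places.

0.9904

A(A) = MTBF/(MTBF+MTTR) = 25814/(25814+111.9) = 0.995684
A(B) = MTBF/(MTBF+MTTR) = 6905/(6905+36.5) = 0.994742
Series availability: 0.995684 × 0.994742 = 0.9904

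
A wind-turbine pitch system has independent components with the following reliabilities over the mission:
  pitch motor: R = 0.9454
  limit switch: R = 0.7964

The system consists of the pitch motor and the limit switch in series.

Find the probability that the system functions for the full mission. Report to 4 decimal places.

Series (pitch motor and limit switch): 0.945400 × 0.796400 = 0.7529

0.7529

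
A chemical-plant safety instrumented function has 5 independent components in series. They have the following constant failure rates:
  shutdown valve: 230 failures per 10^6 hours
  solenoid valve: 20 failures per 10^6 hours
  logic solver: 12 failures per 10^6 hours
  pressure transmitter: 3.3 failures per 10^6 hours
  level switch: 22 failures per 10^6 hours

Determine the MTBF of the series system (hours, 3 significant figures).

Series of exponential components: λ_sys = Σ λ_i
λ_sys = 0.00023 + 0.000020 + 0.000012 + 0.0000033 + 0.000022 = 2.8730e-04 /h
MTBF = 1 / λ_sys = 3480 h

3480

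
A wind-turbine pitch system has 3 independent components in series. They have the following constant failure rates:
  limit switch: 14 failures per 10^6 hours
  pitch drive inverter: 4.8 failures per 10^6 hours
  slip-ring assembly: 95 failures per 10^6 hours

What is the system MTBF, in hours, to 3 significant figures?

Series of exponential components: λ_sys = Σ λ_i
λ_sys = 0.000014 + 0.0000048 + 0.000095 = 1.1380e-04 /h
MTBF = 1 / λ_sys = 8790 h

8790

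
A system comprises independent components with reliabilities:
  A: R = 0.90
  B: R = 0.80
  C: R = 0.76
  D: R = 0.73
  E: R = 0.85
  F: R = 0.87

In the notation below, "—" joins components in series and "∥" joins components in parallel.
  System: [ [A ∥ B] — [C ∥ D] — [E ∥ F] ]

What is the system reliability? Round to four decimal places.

Parallel (A and B): 1 − (1 − 0.900000)(1 − 0.800000) = 0.980000
Parallel (C and D): 1 − (1 − 0.760000)(1 − 0.730000) = 0.935200
Parallel (E and F): 1 − (1 − 0.850000)(1 − 0.870000) = 0.980500
Series ([0.980000], [0.935200], and [0.980500]): 0.980000 × 0.935200 × 0.980500 = 0.8986

0.8986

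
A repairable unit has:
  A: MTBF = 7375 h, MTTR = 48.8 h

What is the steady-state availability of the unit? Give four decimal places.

A(A) = MTBF/(MTBF+MTTR) = 7375/(7375+48.8) = 0.9934

0.9934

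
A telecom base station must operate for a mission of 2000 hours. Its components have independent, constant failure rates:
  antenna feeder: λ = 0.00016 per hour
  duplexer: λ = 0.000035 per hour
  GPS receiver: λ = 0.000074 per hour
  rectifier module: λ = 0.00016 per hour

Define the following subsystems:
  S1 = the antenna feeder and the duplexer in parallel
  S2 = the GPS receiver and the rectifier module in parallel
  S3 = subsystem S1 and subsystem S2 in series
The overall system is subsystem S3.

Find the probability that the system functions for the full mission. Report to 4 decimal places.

R(antenna feeder) = exp(−0.00016 × 2000) = 0.726149
R(duplexer) = exp(−0.000035 × 2000) = 0.932394
R(GPS receiver) = exp(−0.000074 × 2000) = 0.862431
R(rectifier module) = exp(−0.00016 × 2000) = 0.726149
Parallel (antenna feeder and duplexer): 1 − (1 − 0.726149)(1 − 0.932394) = 0.981486
Parallel (GPS receiver and rectifier module): 1 − (1 − 0.862431)(1 − 0.726149) = 0.962327
Series ([0.981486] and [0.962327]): 0.981486 × 0.962327 = 0.9445

0.9445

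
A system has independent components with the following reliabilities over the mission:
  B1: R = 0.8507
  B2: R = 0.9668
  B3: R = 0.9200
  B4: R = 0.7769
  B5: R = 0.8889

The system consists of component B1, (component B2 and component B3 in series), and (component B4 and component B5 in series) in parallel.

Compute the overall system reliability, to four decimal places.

Series (B2 and B3): 0.966800 × 0.920000 = 0.889456
Series (B4 and B5): 0.776900 × 0.888900 = 0.690586
Parallel (B1, [0.889456], and [0.690586]): 1 − (1 − 0.850700)(1 − 0.889456)(1 − 0.690586) = 0.9949

0.9949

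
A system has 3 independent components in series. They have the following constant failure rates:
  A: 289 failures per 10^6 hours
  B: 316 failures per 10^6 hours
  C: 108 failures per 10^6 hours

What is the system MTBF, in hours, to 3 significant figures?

1400

Series of exponential components: λ_sys = Σ λ_i
λ_sys = 0.000289 + 0.000316 + 0.000108 = 7.1300e-04 /h
MTBF = 1 / λ_sys = 1400 h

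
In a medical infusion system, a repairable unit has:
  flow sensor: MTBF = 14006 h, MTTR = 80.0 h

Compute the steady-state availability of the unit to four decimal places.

0.9943

A(flow sensor) = MTBF/(MTBF+MTTR) = 14006/(14006+80.0) = 0.9943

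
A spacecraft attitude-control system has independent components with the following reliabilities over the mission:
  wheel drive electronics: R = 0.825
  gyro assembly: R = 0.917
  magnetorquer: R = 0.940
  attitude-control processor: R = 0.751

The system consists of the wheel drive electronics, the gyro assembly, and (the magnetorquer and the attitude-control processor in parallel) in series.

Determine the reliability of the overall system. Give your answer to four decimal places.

0.7452

Parallel (magnetorquer and attitude-control processor): 1 − (1 − 0.940000)(1 − 0.751000) = 0.985060
Series (wheel drive electronics, gyro assembly, and [0.985060]): 0.825000 × 0.917000 × 0.985060 = 0.7452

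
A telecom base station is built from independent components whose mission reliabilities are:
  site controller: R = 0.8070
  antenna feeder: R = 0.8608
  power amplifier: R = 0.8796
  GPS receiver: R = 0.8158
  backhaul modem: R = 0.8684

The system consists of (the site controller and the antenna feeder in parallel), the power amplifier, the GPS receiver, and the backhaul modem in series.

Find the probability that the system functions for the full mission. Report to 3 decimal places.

Parallel (site controller and antenna feeder): 1 − (1 − 0.80700)(1 − 0.86080) = 0.97313
Series ([0.97313], power amplifier, GPS receiver, and backhaul modem): 0.97313 × 0.87960 × 0.81580 × 0.86840 = 0.606

0.606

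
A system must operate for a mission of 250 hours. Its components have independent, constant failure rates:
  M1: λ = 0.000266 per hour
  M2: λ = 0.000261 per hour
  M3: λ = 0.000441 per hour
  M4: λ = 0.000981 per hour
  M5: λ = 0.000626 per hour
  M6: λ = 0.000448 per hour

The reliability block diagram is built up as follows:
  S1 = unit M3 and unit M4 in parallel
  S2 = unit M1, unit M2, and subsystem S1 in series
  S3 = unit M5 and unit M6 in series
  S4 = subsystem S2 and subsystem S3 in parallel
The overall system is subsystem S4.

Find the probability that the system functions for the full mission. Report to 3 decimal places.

R(M1) = exp(−0.000266 × 250) = 0.93566
R(M2) = exp(−0.000261 × 250) = 0.93683
R(M3) = exp(−0.000441 × 250) = 0.89561
R(M4) = exp(−0.000981 × 250) = 0.78251
R(M5) = exp(−0.000626 × 250) = 0.85513
R(M6) = exp(−0.000448 × 250) = 0.89404
Parallel (M3 and M4): 1 − (1 − 0.89561)(1 − 0.78251) = 0.97730
Series (M1, M2, and [0.97730]): 0.93566 × 0.93683 × 0.97730 = 0.85666
Series (M5 and M6): 0.85513 × 0.89404 = 0.76452
Parallel ([0.85666] and [0.76452]): 1 − (1 − 0.85666)(1 − 0.76452) = 0.966

0.966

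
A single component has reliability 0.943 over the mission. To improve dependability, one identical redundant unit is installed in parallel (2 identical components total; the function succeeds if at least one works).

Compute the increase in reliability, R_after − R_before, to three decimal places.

0.054

R_before = 0.943
R_after = 1 − (1 − 0.943)^2 = 0.997
ΔR = 0.997 − 0.943 = 0.054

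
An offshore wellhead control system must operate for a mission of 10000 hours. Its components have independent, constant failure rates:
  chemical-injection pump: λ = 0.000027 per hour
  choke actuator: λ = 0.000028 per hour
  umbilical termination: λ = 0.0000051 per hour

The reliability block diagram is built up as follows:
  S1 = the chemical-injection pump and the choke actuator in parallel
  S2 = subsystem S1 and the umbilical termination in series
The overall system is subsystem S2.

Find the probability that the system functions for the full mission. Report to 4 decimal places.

R(chemical-injection pump) = exp(−0.000027 × 10000) = 0.763379
R(choke actuator) = exp(−0.000028 × 10000) = 0.755784
R(umbilical termination) = exp(−0.0000051 × 10000) = 0.950279
Parallel (chemical-injection pump and choke actuator): 1 − (1 − 0.763379)(1 − 0.755784) = 0.942213
Series ([0.942213] and umbilical termination): 0.942213 × 0.950279 = 0.8954

0.8954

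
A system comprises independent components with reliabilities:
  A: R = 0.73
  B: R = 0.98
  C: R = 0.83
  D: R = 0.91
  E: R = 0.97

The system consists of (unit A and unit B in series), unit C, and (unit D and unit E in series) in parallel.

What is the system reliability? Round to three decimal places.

Series (A and B): 0.73000 × 0.98000 = 0.71540
Series (D and E): 0.91000 × 0.97000 = 0.88270
Parallel ([0.71540], C, and [0.88270]): 1 − (1 − 0.71540)(1 − 0.83000)(1 − 0.88270) = 0.994

0.994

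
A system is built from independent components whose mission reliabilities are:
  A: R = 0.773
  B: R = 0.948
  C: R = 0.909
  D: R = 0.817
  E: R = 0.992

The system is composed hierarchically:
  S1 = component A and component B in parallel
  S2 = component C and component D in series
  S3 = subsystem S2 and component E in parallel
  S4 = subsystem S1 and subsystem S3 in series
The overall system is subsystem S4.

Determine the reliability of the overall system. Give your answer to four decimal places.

Parallel (A and B): 1 − (1 − 0.773000)(1 − 0.948000) = 0.988196
Series (C and D): 0.909000 × 0.817000 = 0.742653
Parallel ([0.742653] and E): 1 − (1 − 0.742653)(1 − 0.992000) = 0.997941
Series ([0.988196] and [0.997941]): 0.988196 × 0.997941 = 0.9862

0.9862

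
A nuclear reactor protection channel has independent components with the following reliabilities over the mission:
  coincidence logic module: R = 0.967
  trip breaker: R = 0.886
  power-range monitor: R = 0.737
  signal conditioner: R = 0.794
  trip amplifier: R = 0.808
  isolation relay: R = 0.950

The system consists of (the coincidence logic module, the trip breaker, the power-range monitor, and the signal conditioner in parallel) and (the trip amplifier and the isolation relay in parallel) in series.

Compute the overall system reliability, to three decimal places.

0.990

Parallel (coincidence logic module, trip breaker, power-range monitor, and signal conditioner): 1 − (1 − 0.96700)(1 − 0.88600)(1 − 0.73700)(1 − 0.79400) = 0.99980
Parallel (trip amplifier and isolation relay): 1 − (1 − 0.80800)(1 − 0.95000) = 0.99040
Series ([0.99980] and [0.99040]): 0.99980 × 0.99040 = 0.990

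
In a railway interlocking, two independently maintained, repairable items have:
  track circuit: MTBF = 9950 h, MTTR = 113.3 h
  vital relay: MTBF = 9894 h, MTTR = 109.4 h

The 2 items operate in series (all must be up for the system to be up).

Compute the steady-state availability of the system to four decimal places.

A(track circuit) = MTBF/(MTBF+MTTR) = 9950/(9950+113.3) = 0.988741
A(vital relay) = MTBF/(MTBF+MTTR) = 9894/(9894+109.4) = 0.989064
Series availability: 0.988741 × 0.989064 = 0.9779

0.9779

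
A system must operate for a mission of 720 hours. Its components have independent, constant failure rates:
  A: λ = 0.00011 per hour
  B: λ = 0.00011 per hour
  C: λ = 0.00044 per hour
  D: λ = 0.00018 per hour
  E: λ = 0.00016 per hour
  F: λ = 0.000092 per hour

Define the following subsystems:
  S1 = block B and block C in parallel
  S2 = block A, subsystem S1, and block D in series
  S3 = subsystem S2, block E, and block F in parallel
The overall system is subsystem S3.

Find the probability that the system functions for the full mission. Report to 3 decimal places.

0.999

R(A) = exp(−0.00011 × 720) = 0.92386
R(B) = exp(−0.00011 × 720) = 0.92386
R(C) = exp(−0.00044 × 720) = 0.72848
R(D) = exp(−0.00018 × 720) = 0.87845
R(E) = exp(−0.00016 × 720) = 0.89119
R(F) = exp(−0.000092 × 720) = 0.93591
Parallel (B and C): 1 − (1 − 0.92386)(1 − 0.72848) = 0.97933
Series (A, [0.97933], and D): 0.92386 × 0.97933 × 0.87845 = 0.79479
Parallel ([0.79479], E, and F): 1 − (1 − 0.79479)(1 − 0.89119)(1 − 0.93591) = 0.999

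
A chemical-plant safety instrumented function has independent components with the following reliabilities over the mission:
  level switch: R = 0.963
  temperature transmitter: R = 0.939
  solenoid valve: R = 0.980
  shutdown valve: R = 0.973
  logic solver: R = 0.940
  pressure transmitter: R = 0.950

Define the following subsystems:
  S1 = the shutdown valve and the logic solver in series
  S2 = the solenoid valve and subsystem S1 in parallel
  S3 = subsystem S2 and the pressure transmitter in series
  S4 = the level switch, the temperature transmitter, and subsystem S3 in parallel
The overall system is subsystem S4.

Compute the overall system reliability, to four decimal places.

0.9999

Series (shutdown valve and logic solver): 0.973000 × 0.940000 = 0.914620
Parallel (solenoid valve and [0.914620]): 1 − (1 − 0.980000)(1 − 0.914620) = 0.998292
Series ([0.998292] and pressure transmitter): 0.998292 × 0.950000 = 0.948377
Parallel (level switch, temperature transmitter, and [0.948377]): 1 − (1 − 0.963000)(1 − 0.939000)(1 − 0.948377) = 0.9999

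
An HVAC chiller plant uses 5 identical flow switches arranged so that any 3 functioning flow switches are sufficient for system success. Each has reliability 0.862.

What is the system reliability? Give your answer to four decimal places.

R = Σ_{i=3}^{5} C(5,i) p^i (1−p)^{5−i} with p = 0.862
C(5,3)·0.862^3·0.138^2 = 0.121978
C(5,4)·0.862^4·0.138^1 = 0.380959
C(5,5)·0.862^5·0.138^0 = 0.475923
Sum = 0.9789

0.9789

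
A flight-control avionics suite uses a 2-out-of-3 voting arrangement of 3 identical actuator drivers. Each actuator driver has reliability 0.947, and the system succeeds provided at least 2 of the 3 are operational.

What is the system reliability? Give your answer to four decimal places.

0.9919

R = Σ_{i=2}^{3} C(3,i) p^i (1−p)^{3−i} with p = 0.947
C(3,2)·0.947^2·0.053^1 = 0.142593
C(3,3)·0.947^3·0.053^0 = 0.849278
Sum = 0.9919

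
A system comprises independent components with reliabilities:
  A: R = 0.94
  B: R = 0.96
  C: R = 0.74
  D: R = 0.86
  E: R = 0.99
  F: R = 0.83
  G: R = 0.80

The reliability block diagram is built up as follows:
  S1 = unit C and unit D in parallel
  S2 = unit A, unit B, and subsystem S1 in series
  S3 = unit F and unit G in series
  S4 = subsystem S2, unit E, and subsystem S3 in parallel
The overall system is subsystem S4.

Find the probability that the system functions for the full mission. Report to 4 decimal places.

Parallel (C and D): 1 − (1 − 0.740000)(1 − 0.860000) = 0.963600
Series (A, B, and [0.963600]): 0.940000 × 0.960000 × 0.963600 = 0.869553
Series (F and G): 0.830000 × 0.800000 = 0.664000
Parallel ([0.869553], E, and [0.664000]): 1 − (1 − 0.869553)(1 − 0.990000)(1 − 0.664000) = 0.9996

0.9996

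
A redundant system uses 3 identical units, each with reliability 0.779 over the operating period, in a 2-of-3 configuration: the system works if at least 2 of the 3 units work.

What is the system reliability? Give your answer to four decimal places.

0.8751

R = Σ_{i=2}^{3} C(3,i) p^i (1−p)^{3−i} with p = 0.779
C(3,2)·0.779^2·0.221^1 = 0.402336
C(3,3)·0.779^3·0.221^0 = 0.472729
Sum = 0.8751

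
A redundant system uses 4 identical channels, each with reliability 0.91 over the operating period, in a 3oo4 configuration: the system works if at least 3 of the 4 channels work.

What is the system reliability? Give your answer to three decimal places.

0.957

R = Σ_{i=3}^{4} C(4,i) p^i (1−p)^{4−i} with p = 0.91
C(4,3)·0.91^3·0.09^1 = 0.27129
C(4,4)·0.91^4·0.09^0 = 0.68575
Sum = 0.957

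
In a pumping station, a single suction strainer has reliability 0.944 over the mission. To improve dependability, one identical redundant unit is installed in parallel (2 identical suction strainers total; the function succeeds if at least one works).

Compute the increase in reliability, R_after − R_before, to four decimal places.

0.0529

R_before = 0.944
R_after = 1 − (1 − 0.944)^2 = 0.9969
ΔR = 0.9969 − 0.944 = 0.0529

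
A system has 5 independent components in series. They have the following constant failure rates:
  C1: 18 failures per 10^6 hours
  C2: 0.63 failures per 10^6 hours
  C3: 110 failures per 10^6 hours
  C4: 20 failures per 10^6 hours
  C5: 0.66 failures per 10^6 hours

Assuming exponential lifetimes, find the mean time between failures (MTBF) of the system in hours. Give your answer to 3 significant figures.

Series of exponential components: λ_sys = Σ λ_i
λ_sys = 0.000018 + 0.00000063 + 0.00011 + 0.000020 + 0.00000066 = 1.4929e-04 /h
MTBF = 1 / λ_sys = 6700 h

6700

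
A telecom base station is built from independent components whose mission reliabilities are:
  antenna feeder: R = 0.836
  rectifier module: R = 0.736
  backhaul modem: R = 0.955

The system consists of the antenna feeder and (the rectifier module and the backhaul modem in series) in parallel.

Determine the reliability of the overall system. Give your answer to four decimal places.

0.9513

Series (rectifier module and backhaul modem): 0.736000 × 0.955000 = 0.702880
Parallel (antenna feeder and [0.702880]): 1 − (1 − 0.836000)(1 − 0.702880) = 0.9513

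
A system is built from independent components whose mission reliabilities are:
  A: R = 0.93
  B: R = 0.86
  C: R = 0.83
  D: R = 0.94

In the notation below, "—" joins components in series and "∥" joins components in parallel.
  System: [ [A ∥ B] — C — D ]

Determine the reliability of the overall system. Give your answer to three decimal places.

0.773

Parallel (A and B): 1 − (1 − 0.93000)(1 − 0.86000) = 0.99020
Series ([0.99020], C, and D): 0.99020 × 0.83000 × 0.94000 = 0.773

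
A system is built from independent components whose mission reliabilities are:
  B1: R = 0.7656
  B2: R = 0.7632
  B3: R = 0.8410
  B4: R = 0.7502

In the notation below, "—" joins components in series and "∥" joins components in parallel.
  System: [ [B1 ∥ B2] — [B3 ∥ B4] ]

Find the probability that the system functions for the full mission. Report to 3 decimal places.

0.907

Parallel (B1 and B2): 1 − (1 − 0.76560)(1 − 0.76320) = 0.94449
Parallel (B3 and B4): 1 − (1 − 0.84100)(1 − 0.75020) = 0.96028
Series ([0.94449] and [0.96028]): 0.94449 × 0.96028 = 0.907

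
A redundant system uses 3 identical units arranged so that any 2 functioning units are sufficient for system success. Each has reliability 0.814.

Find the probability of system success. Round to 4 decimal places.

0.9091

R = Σ_{i=2}^{3} C(3,i) p^i (1−p)^{3−i} with p = 0.814
C(3,2)·0.814^2·0.186^1 = 0.369729
C(3,3)·0.814^3·0.186^0 = 0.539353
Sum = 0.9091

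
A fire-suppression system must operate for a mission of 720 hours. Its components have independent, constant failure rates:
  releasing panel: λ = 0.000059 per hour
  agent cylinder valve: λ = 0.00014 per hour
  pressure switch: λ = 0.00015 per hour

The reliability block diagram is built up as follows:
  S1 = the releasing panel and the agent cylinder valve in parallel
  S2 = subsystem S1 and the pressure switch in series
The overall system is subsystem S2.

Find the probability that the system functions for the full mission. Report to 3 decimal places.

R(releasing panel) = exp(−0.000059 × 720) = 0.95841
R(agent cylinder valve) = exp(−0.00014 × 720) = 0.90411
R(pressure switch) = exp(−0.00015 × 720) = 0.89763
Parallel (releasing panel and agent cylinder valve): 1 − (1 − 0.95841)(1 − 0.90411) = 0.99601
Series ([0.99601] and pressure switch): 0.99601 × 0.89763 = 0.894

0.894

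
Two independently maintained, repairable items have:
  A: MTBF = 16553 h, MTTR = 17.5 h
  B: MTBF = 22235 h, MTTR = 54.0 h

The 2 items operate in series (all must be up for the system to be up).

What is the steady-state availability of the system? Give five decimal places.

0.99652

A(A) = MTBF/(MTBF+MTTR) = 16553/(16553+17.5) = 0.998944
A(B) = MTBF/(MTBF+MTTR) = 22235/(22235+54.0) = 0.997577
Series availability: 0.998944 × 0.997577 = 0.99652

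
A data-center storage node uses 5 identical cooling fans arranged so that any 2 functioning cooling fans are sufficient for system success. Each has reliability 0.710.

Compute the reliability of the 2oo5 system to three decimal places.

0.973

R = Σ_{i=2}^{5} C(5,i) p^i (1−p)^{5−i} with p = 0.710
C(5,2)·0.710^2·0.290^3 = 0.12294
C(5,3)·0.710^3·0.290^2 = 0.30100
C(5,4)·0.710^4·0.290^1 = 0.36847
C(5,5)·0.710^5·0.290^0 = 0.18042
Sum = 0.973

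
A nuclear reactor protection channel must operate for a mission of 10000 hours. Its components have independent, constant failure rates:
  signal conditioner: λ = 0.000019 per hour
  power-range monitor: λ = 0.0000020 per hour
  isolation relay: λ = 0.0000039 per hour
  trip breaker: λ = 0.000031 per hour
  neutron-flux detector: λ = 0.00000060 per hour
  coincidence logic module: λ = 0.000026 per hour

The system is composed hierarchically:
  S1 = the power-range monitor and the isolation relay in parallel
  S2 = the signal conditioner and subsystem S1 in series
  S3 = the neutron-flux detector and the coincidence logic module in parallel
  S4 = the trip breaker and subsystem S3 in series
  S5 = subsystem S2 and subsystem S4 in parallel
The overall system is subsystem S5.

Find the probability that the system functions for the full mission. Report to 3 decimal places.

R(signal conditioner) = exp(−0.000019 × 10000) = 0.82696
R(power-range monitor) = exp(−0.0000020 × 10000) = 0.98020
R(isolation relay) = exp(−0.0000039 × 10000) = 0.96175
R(trip breaker) = exp(−0.000031 × 10000) = 0.73345
R(neutron-flux detector) = exp(−0.00000060 × 10000) = 0.99402
R(coincidence logic module) = exp(−0.000026 × 10000) = 0.77105
Parallel (power-range monitor and isolation relay): 1 − (1 − 0.98020)(1 − 0.96175) = 0.99924
Series (signal conditioner and [0.99924]): 0.82696 × 0.99924 = 0.82633
Parallel (neutron-flux detector and coincidence logic module): 1 − (1 − 0.99402)(1 − 0.77105) = 0.99863
Series (trip breaker and [0.99863]): 0.73345 × 0.99863 = 0.73245
Parallel ([0.82633] and [0.73245]): 1 − (1 − 0.82633)(1 − 0.73245) = 0.954

0.954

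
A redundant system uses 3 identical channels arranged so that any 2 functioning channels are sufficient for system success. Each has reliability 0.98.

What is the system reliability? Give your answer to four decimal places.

R = Σ_{i=2}^{3} C(3,i) p^i (1−p)^{3−i} with p = 0.98
C(3,2)·0.98^2·0.02^1 = 0.057624
C(3,3)·0.98^3·0.02^0 = 0.941192
Sum = 0.9988

0.9988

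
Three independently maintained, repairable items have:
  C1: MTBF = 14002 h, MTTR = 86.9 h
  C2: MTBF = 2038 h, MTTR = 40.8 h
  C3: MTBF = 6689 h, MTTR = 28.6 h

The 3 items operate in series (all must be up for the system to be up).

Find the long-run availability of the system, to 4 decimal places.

A(C1) = MTBF/(MTBF+MTTR) = 14002/(14002+86.9) = 0.993832
A(C2) = MTBF/(MTBF+MTTR) = 2038/(2038+40.8) = 0.980373
A(C3) = MTBF/(MTBF+MTTR) = 6689/(6689+28.6) = 0.995743
Series availability: 0.993832 × 0.980373 × 0.995743 = 0.9702

0.9702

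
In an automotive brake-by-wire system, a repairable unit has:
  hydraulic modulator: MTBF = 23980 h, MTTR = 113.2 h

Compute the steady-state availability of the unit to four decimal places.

0.9953

A(hydraulic modulator) = MTBF/(MTBF+MTTR) = 23980/(23980+113.2) = 0.9953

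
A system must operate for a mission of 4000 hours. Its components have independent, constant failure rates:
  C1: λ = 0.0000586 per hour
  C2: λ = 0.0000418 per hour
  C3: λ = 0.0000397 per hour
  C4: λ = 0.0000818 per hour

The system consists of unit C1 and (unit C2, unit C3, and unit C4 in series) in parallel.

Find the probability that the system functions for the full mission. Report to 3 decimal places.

0.900

R(C1) = exp(−0.0000586 × 4000) = 0.79105
R(C2) = exp(−0.0000418 × 4000) = 0.84603
R(C3) = exp(−0.0000397 × 4000) = 0.85317
R(C4) = exp(−0.0000818 × 4000) = 0.72094
Series (C2, C3, and C4): 0.84603 × 0.85317 × 0.72094 = 0.52038
Parallel (C1 and [0.52038]): 1 − (1 − 0.79105)(1 − 0.52038) = 0.900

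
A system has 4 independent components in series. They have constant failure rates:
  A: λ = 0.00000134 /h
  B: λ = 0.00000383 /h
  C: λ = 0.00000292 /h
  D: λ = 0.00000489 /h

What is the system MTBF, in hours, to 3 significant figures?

77000

Series of exponential components: λ_sys = Σ λ_i
λ_sys = 0.00000134 + 0.00000383 + 0.00000292 + 0.00000489 = 1.2980e-05 /h
MTBF = 1 / λ_sys = 77000 h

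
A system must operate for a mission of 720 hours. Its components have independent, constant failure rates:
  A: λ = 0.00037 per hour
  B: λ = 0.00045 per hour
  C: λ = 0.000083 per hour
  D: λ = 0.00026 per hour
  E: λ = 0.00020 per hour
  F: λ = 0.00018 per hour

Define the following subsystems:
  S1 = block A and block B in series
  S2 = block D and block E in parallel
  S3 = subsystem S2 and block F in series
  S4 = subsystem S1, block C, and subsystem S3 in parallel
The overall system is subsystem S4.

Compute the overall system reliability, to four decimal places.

0.9963

R(A) = exp(−0.00037 × 720) = 0.766133
R(B) = exp(−0.00045 × 720) = 0.723250
R(C) = exp(−0.000083 × 720) = 0.941991
R(D) = exp(−0.00026 × 720) = 0.829278
R(E) = exp(−0.00020 × 720) = 0.865888
R(F) = exp(−0.00018 × 720) = 0.878447
Series (A and B): 0.766133 × 0.723250 = 0.554106
Parallel (D and E): 1 − (1 − 0.829278)(1 − 0.865888) = 0.977104
Series ([0.977104] and F): 0.977104 × 0.878447 = 0.858334
Parallel ([0.554106], C, and [0.858334]): 1 − (1 − 0.554106)(1 − 0.941991)(1 − 0.858334) = 0.9963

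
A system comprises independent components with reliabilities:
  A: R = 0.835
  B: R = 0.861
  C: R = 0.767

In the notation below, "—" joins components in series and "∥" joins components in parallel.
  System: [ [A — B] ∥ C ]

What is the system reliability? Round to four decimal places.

0.9345

Series (A and B): 0.835000 × 0.861000 = 0.718935
Parallel ([0.718935] and C): 1 − (1 − 0.718935)(1 − 0.767000) = 0.9345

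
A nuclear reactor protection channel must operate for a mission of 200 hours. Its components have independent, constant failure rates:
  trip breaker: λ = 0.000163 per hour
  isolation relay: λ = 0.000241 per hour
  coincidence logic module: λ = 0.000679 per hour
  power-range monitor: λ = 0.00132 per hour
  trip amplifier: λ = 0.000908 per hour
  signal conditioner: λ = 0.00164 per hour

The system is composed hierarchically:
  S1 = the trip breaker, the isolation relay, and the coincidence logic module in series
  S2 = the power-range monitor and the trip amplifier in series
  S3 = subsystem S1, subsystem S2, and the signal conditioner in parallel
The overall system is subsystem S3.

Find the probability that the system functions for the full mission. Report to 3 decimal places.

0.980

R(trip breaker) = exp(−0.000163 × 200) = 0.96793
R(isolation relay) = exp(−0.000241 × 200) = 0.95294
R(coincidence logic module) = exp(−0.000679 × 200) = 0.87302
R(power-range monitor) = exp(−0.00132 × 200) = 0.76797
R(trip amplifier) = exp(−0.000908 × 200) = 0.83393
R(signal conditioner) = exp(−0.00164 × 200) = 0.72036
Series (trip breaker, isolation relay, and coincidence logic module): 0.96793 × 0.95294 × 0.87302 = 0.80526
Series (power-range monitor and trip amplifier): 0.76797 × 0.83393 = 0.64043
Parallel ([0.80526], [0.64043], and signal conditioner): 1 − (1 − 0.80526)(1 − 0.64043)(1 − 0.72036) = 0.980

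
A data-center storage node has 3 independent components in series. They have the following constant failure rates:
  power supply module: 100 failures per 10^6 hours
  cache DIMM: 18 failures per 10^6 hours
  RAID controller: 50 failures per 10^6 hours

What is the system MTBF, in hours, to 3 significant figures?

Series of exponential components: λ_sys = Σ λ_i
λ_sys = 0.00010 + 0.000018 + 0.000050 = 1.6800e-04 /h
MTBF = 1 / λ_sys = 5950 h

5950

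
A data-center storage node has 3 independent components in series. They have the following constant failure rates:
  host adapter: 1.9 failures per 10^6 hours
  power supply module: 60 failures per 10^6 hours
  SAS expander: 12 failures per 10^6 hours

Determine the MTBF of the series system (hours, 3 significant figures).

Series of exponential components: λ_sys = Σ λ_i
λ_sys = 0.0000019 + 0.000060 + 0.000012 = 7.3900e-05 /h
MTBF = 1 / λ_sys = 13500 h

13500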